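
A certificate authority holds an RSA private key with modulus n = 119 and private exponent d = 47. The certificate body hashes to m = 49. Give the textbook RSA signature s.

m^2 ≡ 49^2 = 2401 ≡ 21
m^4 ≡ 21^2 = 441 ≡ 84
m^8 ≡ 84^2 = 7056 ≡ 35
m^16 ≡ 35^2 = 1225 ≡ 35
m^32 ≡ 35^2 = 1225 ≡ 35
47 = 32 + 8 + 4 + 2 + 1, so m^47 ≡ 35·35·84·21·49 ≡ 42 (mod 119)

42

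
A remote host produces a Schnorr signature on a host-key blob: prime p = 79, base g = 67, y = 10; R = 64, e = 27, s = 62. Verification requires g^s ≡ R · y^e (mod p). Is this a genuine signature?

genuine

g^s mod p:
67^62 mod 79 = 8
R · y^e mod p:
10^27 mod 79 = 10
64·10 = 640 ≡ 8 (mod 79)
8 ≡ 8 (mod 79); signature holds.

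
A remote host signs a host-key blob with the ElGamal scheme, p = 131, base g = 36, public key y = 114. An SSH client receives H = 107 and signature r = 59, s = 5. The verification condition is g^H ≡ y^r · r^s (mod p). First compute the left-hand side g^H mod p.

77

36^2 = 1296 ≡ 117
36^4 ≡ 117^2 = 13689 ≡ 65
36^8 ≡ 65^2 = 4225 ≡ 33
36^16 ≡ 33^2 = 1089 ≡ 41
36^32 ≡ 41^2 = 1681 ≡ 109
36^64 ≡ 109^2 = 11881 ≡ 91
107 = 64 + 32 + 8 + 2 + 1, so 36^107 ≡ 91·109·33·117·36 ≡ 77 (mod 131)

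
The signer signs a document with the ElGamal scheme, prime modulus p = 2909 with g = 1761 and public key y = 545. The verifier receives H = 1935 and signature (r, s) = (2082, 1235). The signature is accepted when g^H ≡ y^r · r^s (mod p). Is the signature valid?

valid

Left side g^H mod p:
Squares mod 2909: 1761^1≡1761, 1761^2≡127, 1761^4≡1584, 1761^8≡1498, 1761^16≡1165, 1761^32≡1631, 1761^64≡1335, 1761^128≡1917, 1761^256≡822, 1761^512≡796, 1761^1024≡2363
1935 = 1024 + 512 + 256 + 128 + 8 + 4 + 2 + 1, so 1761^1935 ≡ 2363·796·822·1917·1498·1584·127·1761 ≡ 2536 (mod 2909)
Right side y^r · r^s mod p:
Squares mod 2909: 545^1≡545, 545^2≡307, 545^4≡1161, 545^8≡1054, 545^16≡2587, 545^32≡1869, 545^64≡2361, 545^128≡677, 545^256≡1616, 545^512≡2083, 545^1024≡1570, 545^2048≡977
2082 = 2048 + 32 + 2, so 545^2082 ≡ 977·1869·307 ≡ 1328 (mod 2909)
Squares mod 2909: 2082^1≡2082, 2082^2≡314, 2082^4≡2599, 2082^8≡103, 2082^16≡1882, 2082^32≡1671, 2082^64≡2510, 2082^128≡2115, 2082^256≡2092, 2082^512≡1328, 2082^1024≡730
1235 = 1024 + 128 + 64 + 16 + 2 + 1, so 2082^1235 ≡ 730·2115·2510·1882·314·2082 ≡ 2613 (mod 2909)
1328·2613 = 3470064 ≡ 2536 (mod 2909)
2536 ≡ 2536 (mod 2909), so the signature is genuine.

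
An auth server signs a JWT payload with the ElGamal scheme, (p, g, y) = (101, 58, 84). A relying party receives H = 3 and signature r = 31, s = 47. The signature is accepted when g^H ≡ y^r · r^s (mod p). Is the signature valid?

invalid

Left side g^H mod p:
Squares mod 101: 58^1≡58, 58^2≡31
3 = 2 + 1, so 58^3 ≡ 31·58 ≡ 81 (mod 101)
Right side y^r · r^s mod p:
Squares mod 101: 84^1≡84, 84^2≡87, 84^4≡95, 84^8≡36, 84^16≡84
31 = 16 + 8 + 4 + 2 + 1, so 84^31 ≡ 84·36·95·87·84 ≡ 84 (mod 101)
Squares mod 101: 31^1≡31, 31^2≡52, 31^4≡78, 31^8≡24, 31^16≡71, 31^32≡92
47 = 32 + 8 + 4 + 2 + 1, so 31^47 ≡ 92·24·78·52·31 ≡ 25 (mod 101)
84·25 = 2100 ≡ 80 (mod 101)
81 ≠ 80, so verification fails.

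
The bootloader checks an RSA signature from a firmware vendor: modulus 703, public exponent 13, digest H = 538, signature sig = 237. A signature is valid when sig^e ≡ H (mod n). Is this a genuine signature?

genuine

sig^2 ≡ 237^2 = 56169 ≡ 632
sig^4 ≡ 632^2 = 399424 ≡ 120
sig^8 ≡ 120^2 = 14400 ≡ 340
13 = 8 + 4 + 1, so sig^13 ≡ 340·120·237 ≡ 538 (mod 703)
Since 538 equals the digest 538, verification succeeds.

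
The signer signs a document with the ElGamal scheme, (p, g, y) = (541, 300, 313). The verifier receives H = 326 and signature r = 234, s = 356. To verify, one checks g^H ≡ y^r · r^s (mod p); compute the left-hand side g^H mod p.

252

Squares mod 541: 300^1≡300, 300^2≡194, 300^4≡307, 300^8≡115, 300^16≡241, 300^32≡194, 300^64≡307, 300^128≡115, 300^256≡241
326 = 256 + 64 + 4 + 2, so 300^326 ≡ 241·307·307·194 ≡ 252 (mod 541)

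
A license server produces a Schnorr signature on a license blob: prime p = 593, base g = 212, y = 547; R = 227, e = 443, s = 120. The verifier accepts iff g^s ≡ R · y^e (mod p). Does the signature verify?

does not verify

g^s mod p:
212^2 = 44944 ≡ 469
212^4 ≡ 469^2 = 219961 ≡ 551
212^8 ≡ 551^2 = 303601 ≡ 578
212^16 ≡ 578^2 = 334084 ≡ 225
212^32 ≡ 225^2 = 50625 ≡ 220
212^64 ≡ 220^2 = 48400 ≡ 367
120 = 64 + 32 + 16 + 8, so 212^120 ≡ 367·220·225·578 ≡ 232 (mod 593)
R · y^e mod p:
547^2 = 299209 ≡ 337
547^4 ≡ 337^2 = 113569 ≡ 306
547^8 ≡ 306^2 = 93636 ≡ 535
547^16 ≡ 535^2 = 286225 ≡ 399
547^32 ≡ 399^2 = 159201 ≡ 277
547^64 ≡ 277^2 = 76729 ≡ 232
547^128 ≡ 232^2 = 53824 ≡ 454
547^256 ≡ 454^2 = 206116 ≡ 345
443 = 256 + 128 + 32 + 16 + 8 + 2 + 1, so 547^443 ≡ 345·454·277·399·535·337·547 ≡ 116 (mod 593)
227·116 = 26332 ≡ 240 (mod 593)
232 ≠ 240; the check fails.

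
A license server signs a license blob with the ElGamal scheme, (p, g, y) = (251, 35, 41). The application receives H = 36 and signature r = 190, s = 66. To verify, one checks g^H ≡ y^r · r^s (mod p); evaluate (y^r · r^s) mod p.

237

Squares mod 251: 41^1≡41, 41^2≡175, 41^4≡3, 41^8≡9, 41^16≡81, 41^32≡35, 41^64≡221, 41^128≡147
190 = 128 + 32 + 16 + 8 + 4 + 2, so 41^190 ≡ 147·35·81·9·3·175 ≡ 25 (mod 251)
Squares mod 251: 190^1≡190, 190^2≡207, 190^4≡179, 190^8≡164, 190^16≡39, 190^32≡15, 190^64≡225
66 = 64 + 2, so 190^66 ≡ 225·207 ≡ 140 (mod 251)
y^r · r^s ≡ 25·140 = 3500 ≡ 237 (mod 251)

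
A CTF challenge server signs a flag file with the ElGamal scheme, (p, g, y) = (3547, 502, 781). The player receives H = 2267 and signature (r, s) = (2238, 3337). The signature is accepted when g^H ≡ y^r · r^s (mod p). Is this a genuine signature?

Left side g^H mod p:
502^2 = 252004 ≡ 167
502^4 ≡ 167^2 = 27889 ≡ 3060
502^8 ≡ 3060^2 = 9363600 ≡ 3067
502^16 ≡ 3067^2 = 9406489 ≡ 3392
502^32 ≡ 3392^2 = 11505664 ≡ 2743
502^64 ≡ 2743^2 = 7524049 ≡ 862
502^128 ≡ 862^2 = 743044 ≡ 1721
502^256 ≡ 1721^2 = 2961841 ≡ 96
502^512 ≡ 96^2 = 9216 ≡ 2122
502^1024 ≡ 2122^2 = 4502884 ≡ 1741
502^2048 ≡ 1741^2 = 3031081 ≡ 1943
2267 = 2048 + 128 + 64 + 16 + 8 + 2 + 1, so 502^2267 ≡ 1943·1721·862·3392·3067·167·502 ≡ 1621 (mod 3547)
Right side y^r · r^s mod p:
781^2 = 609961 ≡ 3424
781^4 ≡ 3424^2 = 11723776 ≡ 941
781^8 ≡ 941^2 = 885481 ≡ 2278
781^16 ≡ 2278^2 = 5189284 ≡ 23
781^32 ≡ 23^2 = 529
781^64 ≡ 529^2 = 279841 ≡ 3175
781^128 ≡ 3175^2 = 10080625 ≡ 51
781^256 ≡ 51^2 = 2601
781^512 ≡ 2601^2 = 6765201 ≡ 1072
781^1024 ≡ 1072^2 = 1149184 ≡ 3503
781^2048 ≡ 3503^2 = 12271009 ≡ 1936
2238 = 2048 + 128 + 32 + 16 + 8 + 4 + 2, so 781^2238 ≡ 1936·51·529·23·2278·941·3424 ≡ 2831 (mod 3547)
2238^2 = 5008644 ≡ 280
2238^4 ≡ 280^2 = 78400 ≡ 366
2238^8 ≡ 366^2 = 133956 ≡ 2717
2238^16 ≡ 2717^2 = 7382089 ≡ 782
2238^32 ≡ 782^2 = 611524 ≡ 1440
2238^64 ≡ 1440^2 = 2073600 ≡ 2152
2238^128 ≡ 2152^2 = 4631104 ≡ 2269
2238^256 ≡ 2269^2 = 5148361 ≡ 1664
2238^512 ≡ 1664^2 = 2768896 ≡ 2236
2238^1024 ≡ 2236^2 = 4999696 ≡ 1973
2238^2048 ≡ 1973^2 = 3892729 ≡ 1670
3337 = 2048 + 1024 + 256 + 8 + 1, so 2238^3337 ≡ 1670·1973·1664·2717·2238 ≡ 2549 (mod 3547)
2831·2549 = 7216219 ≡ 1621 (mod 3547)
1621 ≡ 1621 (mod 3547), so the signature is genuine.

genuine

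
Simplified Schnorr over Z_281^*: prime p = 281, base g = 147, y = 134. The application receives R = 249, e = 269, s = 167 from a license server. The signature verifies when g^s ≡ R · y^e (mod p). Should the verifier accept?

reject

g^s mod p:
147^2 = 21609 ≡ 253
147^4 ≡ 253^2 = 64009 ≡ 222
147^8 ≡ 222^2 = 49284 ≡ 109
147^16 ≡ 109^2 = 11881 ≡ 79
147^32 ≡ 79^2 = 6241 ≡ 59
147^64 ≡ 59^2 = 3481 ≡ 109
147^128 ≡ 109^2 = 11881 ≡ 79
167 = 128 + 32 + 4 + 2 + 1, so 147^167 ≡ 79·59·222·253·147 ≡ 65 (mod 281)
R · y^e mod p:
134^2 = 17956 ≡ 253
134^4 ≡ 253^2 = 64009 ≡ 222
134^8 ≡ 222^2 = 49284 ≡ 109
134^16 ≡ 109^2 = 11881 ≡ 79
134^32 ≡ 79^2 = 6241 ≡ 59
134^64 ≡ 59^2 = 3481 ≡ 109
134^128 ≡ 109^2 = 11881 ≡ 79
134^256 ≡ 79^2 = 6241 ≡ 59
269 = 256 + 8 + 4 + 1, so 134^269 ≡ 59·109·222·134 ≡ 92 (mod 281)
249·92 = 22908 ≡ 147 (mod 281)
65 ≠ 147; the check fails.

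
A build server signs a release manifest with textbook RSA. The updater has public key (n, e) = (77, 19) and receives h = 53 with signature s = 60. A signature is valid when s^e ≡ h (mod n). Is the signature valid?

Squares mod 77: s^1≡60, s^2≡58, s^4≡53, s^8≡37, s^16≡60
19 = 16 + 2 + 1, so s^19 ≡ 60·58·60 ≡ 53 (mod 77)
s^19 mod 77 = 53 matches h.

valid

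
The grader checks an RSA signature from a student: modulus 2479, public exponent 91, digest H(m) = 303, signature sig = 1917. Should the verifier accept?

reject

sig^91 mod 2479 = 2176
sig^91 mod 2479 = 2176, but H(m) = 303.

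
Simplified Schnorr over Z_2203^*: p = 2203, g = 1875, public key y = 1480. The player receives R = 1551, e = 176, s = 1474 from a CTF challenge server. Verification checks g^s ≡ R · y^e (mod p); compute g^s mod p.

709

1875^2 = 3515625 ≡ 1840
1875^4 ≡ 1840^2 = 3385600 ≡ 1792
1875^8 ≡ 1792^2 = 3211264 ≡ 1493
1875^16 ≡ 1493^2 = 2229049 ≡ 1816
1875^32 ≡ 1816^2 = 3297856 ≡ 2168
1875^64 ≡ 2168^2 = 4700224 ≡ 1225
1875^128 ≡ 1225^2 = 1500625 ≡ 382
1875^256 ≡ 382^2 = 145924 ≡ 526
1875^512 ≡ 526^2 = 276676 ≡ 1301
1875^1024 ≡ 1301^2 = 1692601 ≡ 697
1474 = 1024 + 256 + 128 + 64 + 2, so 1875^1474 ≡ 697·526·382·1225·1840 ≡ 709 (mod 2203)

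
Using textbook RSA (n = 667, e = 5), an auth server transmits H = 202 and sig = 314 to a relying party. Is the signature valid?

invalid

sig^2 ≡ 314^2 = 98596 ≡ 547
sig^4 ≡ 547^2 = 299209 ≡ 393
5 = 4 + 1, so sig^5 ≡ 393·314 ≡ 7 (mod 667)
7 ≠ 202, so verification fails.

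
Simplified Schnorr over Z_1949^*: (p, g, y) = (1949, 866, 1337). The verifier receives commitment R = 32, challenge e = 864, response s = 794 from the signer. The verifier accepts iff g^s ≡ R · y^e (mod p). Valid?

no

g^s mod p:
866^794 mod 1949 = 1903
R · y^e mod p:
1337^864 mod 1949 = 1080
32·1080 = 34560 ≡ 1427 (mod 1949)
1903 ≠ 1427; the check fails.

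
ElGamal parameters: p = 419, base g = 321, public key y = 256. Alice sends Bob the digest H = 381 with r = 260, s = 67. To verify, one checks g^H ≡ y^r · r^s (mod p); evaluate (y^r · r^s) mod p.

361

Squares mod 419: 256^1≡256, 256^2≡172, 256^4≡254, 256^8≡409, 256^16≡100, 256^32≡363, 256^64≡203, 256^128≡147, 256^256≡240
260 = 256 + 4, so 256^260 ≡ 240·254 ≡ 205 (mod 419)
Squares mod 419: 260^1≡260, 260^2≡141, 260^4≡188, 260^8≡148, 260^16≡116, 260^32≡48, 260^64≡209
67 = 64 + 2 + 1, so 260^67 ≡ 209·141·260 ≡ 106 (mod 419)
y^r · r^s ≡ 205·106 = 21730 ≡ 361 (mod 419)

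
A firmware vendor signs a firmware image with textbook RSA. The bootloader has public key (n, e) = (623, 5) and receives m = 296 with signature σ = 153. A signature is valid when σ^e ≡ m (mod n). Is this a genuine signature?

forged

Squares mod 623: σ^1≡153, σ^2≡358, σ^4≡449
5 = 4 + 1, so σ^5 ≡ 449·153 ≡ 167 (mod 623)
σ^5 mod 623 = 167, but m = 296.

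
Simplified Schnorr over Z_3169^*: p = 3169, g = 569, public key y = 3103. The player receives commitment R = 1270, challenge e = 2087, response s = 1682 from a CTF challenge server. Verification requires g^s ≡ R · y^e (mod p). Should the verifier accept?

g^s mod p:
569^1682 mod 3169 = 325
R · y^e mod p:
3103^2087 mod 3169 = 165
1270·165 = 209550 ≡ 396 (mod 3169)
325 ≠ 396; the check fails.

reject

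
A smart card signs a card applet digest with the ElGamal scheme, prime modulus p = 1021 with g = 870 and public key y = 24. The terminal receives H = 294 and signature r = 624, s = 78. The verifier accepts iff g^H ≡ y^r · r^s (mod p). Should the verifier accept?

Left side g^H mod p:
870^2 = 756900 ≡ 339
870^4 ≡ 339^2 = 114921 ≡ 569
870^8 ≡ 569^2 = 323761 ≡ 104
870^16 ≡ 104^2 = 10816 ≡ 606
870^32 ≡ 606^2 = 367236 ≡ 697
870^64 ≡ 697^2 = 485809 ≡ 834
870^128 ≡ 834^2 = 695556 ≡ 255
870^256 ≡ 255^2 = 65025 ≡ 702
294 = 256 + 32 + 4 + 2, so 870^294 ≡ 702·697·569·339 ≡ 48 (mod 1021)
Right side y^r · r^s mod p:
24^2 = 576
24^4 ≡ 576^2 = 331776 ≡ 972
24^8 ≡ 972^2 = 944784 ≡ 359
24^16 ≡ 359^2 = 128881 ≡ 235
24^32 ≡ 235^2 = 55225 ≡ 91
24^64 ≡ 91^2 = 8281 ≡ 113
24^128 ≡ 113^2 = 12769 ≡ 517
24^256 ≡ 517^2 = 267289 ≡ 808
24^512 ≡ 808^2 = 652864 ≡ 445
624 = 512 + 64 + 32 + 16, so 24^624 ≡ 445·113·91·235 ≡ 979 (mod 1021)
624^2 = 389376 ≡ 375
624^4 ≡ 375^2 = 140625 ≡ 748
624^8 ≡ 748^2 = 559504 ≡ 1017
624^16 ≡ 1017^2 = 1034289 ≡ 16
624^32 ≡ 16^2 = 256
624^64 ≡ 256^2 = 65536 ≡ 192
78 = 64 + 8 + 4 + 2, so 624^78 ≡ 192·1017·748·375 ≡ 874 (mod 1021)
979·874 = 855646 ≡ 48 (mod 1021)
48 ≡ 48 (mod 1021), so the signature is genuine.

accept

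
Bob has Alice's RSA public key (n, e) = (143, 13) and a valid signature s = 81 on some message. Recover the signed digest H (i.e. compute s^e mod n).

s^2 ≡ 81^2 = 6561 ≡ 126
s^4 ≡ 126^2 = 15876 ≡ 3
s^8 ≡ 3^2 = 9
13 = 8 + 4 + 1, so s^13 ≡ 9·3·81 ≡ 42 (mod 143)

42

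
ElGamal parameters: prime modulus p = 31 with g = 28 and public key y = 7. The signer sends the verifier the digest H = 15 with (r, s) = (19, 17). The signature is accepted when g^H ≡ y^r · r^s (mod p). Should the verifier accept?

accept

Left side g^H mod p:
28^2 = 784 ≡ 9
28^4 ≡ 9^2 = 81 ≡ 19
28^8 ≡ 19^2 = 361 ≡ 20
15 = 8 + 4 + 2 + 1, so 28^15 ≡ 20·19·9·28 ≡ 1 (mod 31)
Right side y^r · r^s mod p:
7^2 = 49 ≡ 18
7^4 ≡ 18^2 = 324 ≡ 14
7^8 ≡ 14^2 = 196 ≡ 10
7^16 ≡ 10^2 = 100 ≡ 7
19 = 16 + 2 + 1, so 7^19 ≡ 7·18·7 ≡ 14 (mod 31)
19^2 = 361 ≡ 20
19^4 ≡ 20^2 = 400 ≡ 28
19^8 ≡ 28^2 = 784 ≡ 9
19^16 ≡ 9^2 = 81 ≡ 19
17 = 16 + 1, so 19^17 ≡ 19·19 ≡ 20 (mod 31)
14·20 = 280 ≡ 1 (mod 31)
1 ≡ 1 (mod 31), so the signature is genuine.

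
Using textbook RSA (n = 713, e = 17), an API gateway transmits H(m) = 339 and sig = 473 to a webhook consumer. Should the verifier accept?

reject

sig^17 mod 713 = 374
The recovered value 374 does not match the digest 339.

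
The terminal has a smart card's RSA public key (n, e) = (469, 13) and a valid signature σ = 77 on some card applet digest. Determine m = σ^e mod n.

287

Squares mod 469: σ^1≡77, σ^2≡301, σ^4≡84, σ^8≡21
13 = 8 + 4 + 1, so σ^13 ≡ 21·84·77 ≡ 287 (mod 469)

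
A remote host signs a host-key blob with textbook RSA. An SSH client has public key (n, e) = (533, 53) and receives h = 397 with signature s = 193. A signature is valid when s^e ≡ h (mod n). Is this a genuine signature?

s^2 ≡ 193^2 = 37249 ≡ 472
s^4 ≡ 472^2 = 222784 ≡ 523
s^8 ≡ 523^2 = 273529 ≡ 100
s^16 ≡ 100^2 = 10000 ≡ 406
s^32 ≡ 406^2 = 164836 ≡ 139
53 = 32 + 16 + 4 + 1, so s^53 ≡ 139·406·523·193 ≡ 397 (mod 533)
397 = h, so the signature checks out.

genuine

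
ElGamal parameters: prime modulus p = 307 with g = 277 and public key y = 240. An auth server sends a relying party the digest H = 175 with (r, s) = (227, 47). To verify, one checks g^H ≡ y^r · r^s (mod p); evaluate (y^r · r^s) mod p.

240^2 = 57600 ≡ 191
240^4 ≡ 191^2 = 36481 ≡ 255
240^8 ≡ 255^2 = 65025 ≡ 248
240^16 ≡ 248^2 = 61504 ≡ 104
240^32 ≡ 104^2 = 10816 ≡ 71
240^64 ≡ 71^2 = 5041 ≡ 129
240^128 ≡ 129^2 = 16641 ≡ 63
227 = 128 + 64 + 32 + 2 + 1, so 240^227 ≡ 63·129·71·191·240 ≡ 251 (mod 307)
227^2 = 51529 ≡ 260
227^4 ≡ 260^2 = 67600 ≡ 60
227^8 ≡ 60^2 = 3600 ≡ 223
227^16 ≡ 223^2 = 49729 ≡ 302
227^32 ≡ 302^2 = 91204 ≡ 25
47 = 32 + 8 + 4 + 2 + 1, so 227^47 ≡ 25·223·60·260·227 ≡ 251 (mod 307)
y^r · r^s ≡ 251·251 = 63001 ≡ 66 (mod 307)

66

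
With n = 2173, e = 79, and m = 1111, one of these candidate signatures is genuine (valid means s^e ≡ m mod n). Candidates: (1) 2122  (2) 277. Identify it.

1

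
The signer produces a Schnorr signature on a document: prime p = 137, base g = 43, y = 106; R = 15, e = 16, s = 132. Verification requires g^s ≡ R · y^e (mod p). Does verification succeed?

passes

g^s mod p:
43^2 = 1849 ≡ 68
43^4 ≡ 68^2 = 4624 ≡ 103
43^8 ≡ 103^2 = 10609 ≡ 60
43^16 ≡ 60^2 = 3600 ≡ 38
43^32 ≡ 38^2 = 1444 ≡ 74
43^64 ≡ 74^2 = 5476 ≡ 133
43^128 ≡ 133^2 = 17689 ≡ 16
132 = 128 + 4, so 43^132 ≡ 16·103 ≡ 4 (mod 137)
R · y^e mod p:
106^2 = 11236 ≡ 2
106^4 ≡ 2^2 = 4
106^8 ≡ 4^2 = 16
106^16 ≡ 16^2 = 256 ≡ 119
15·119 = 1785 ≡ 4 (mod 137)
4 ≡ 4 (mod 137); signature holds.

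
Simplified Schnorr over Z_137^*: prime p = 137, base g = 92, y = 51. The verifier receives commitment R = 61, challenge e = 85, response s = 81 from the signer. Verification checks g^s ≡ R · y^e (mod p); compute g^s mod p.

102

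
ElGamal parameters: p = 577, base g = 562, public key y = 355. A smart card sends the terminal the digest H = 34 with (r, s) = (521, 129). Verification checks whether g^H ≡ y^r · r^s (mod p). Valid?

Left side g^H mod p:
562^2 = 315844 ≡ 225
562^4 ≡ 225^2 = 50625 ≡ 426
562^8 ≡ 426^2 = 181476 ≡ 298
562^16 ≡ 298^2 = 88804 ≡ 523
562^32 ≡ 523^2 = 273529 ≡ 31
34 = 32 + 2, so 562^34 ≡ 31·225 ≡ 51 (mod 577)
Right side y^r · r^s mod p:
355^2 = 126025 ≡ 239
355^4 ≡ 239^2 = 57121 ≡ 575
355^8 ≡ 575^2 = 330625 ≡ 4
355^16 ≡ 4^2 = 16
355^32 ≡ 16^2 = 256
355^64 ≡ 256^2 = 65536 ≡ 335
355^128 ≡ 335^2 = 112225 ≡ 287
355^256 ≡ 287^2 = 82369 ≡ 435
355^512 ≡ 435^2 = 189225 ≡ 546
521 = 512 + 8 + 1, so 355^521 ≡ 546·4·355 ≡ 409 (mod 577)
521^2 = 271441 ≡ 251
521^4 ≡ 251^2 = 63001 ≡ 108
521^8 ≡ 108^2 = 11664 ≡ 124
521^16 ≡ 124^2 = 15376 ≡ 374
521^32 ≡ 374^2 = 139876 ≡ 242
521^64 ≡ 242^2 = 58564 ≡ 287
521^128 ≡ 287^2 = 82369 ≡ 435
129 = 128 + 1, so 521^129 ≡ 435·521 ≡ 451 (mod 577)
409·451 = 184459 ≡ 396 (mod 577)
51 ≠ 396, so verification fails.

no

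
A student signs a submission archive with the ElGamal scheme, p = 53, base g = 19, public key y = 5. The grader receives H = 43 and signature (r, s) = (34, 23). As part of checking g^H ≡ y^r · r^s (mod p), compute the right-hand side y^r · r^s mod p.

21

5^2 = 25
5^4 ≡ 25^2 = 625 ≡ 42
5^8 ≡ 42^2 = 1764 ≡ 15
5^16 ≡ 15^2 = 225 ≡ 13
5^32 ≡ 13^2 = 169 ≡ 10
34 = 32 + 2, so 5^34 ≡ 10·25 ≡ 38 (mod 53)
34^2 = 1156 ≡ 43
34^4 ≡ 43^2 = 1849 ≡ 47
34^8 ≡ 47^2 = 2209 ≡ 36
34^16 ≡ 36^2 = 1296 ≡ 24
23 = 16 + 4 + 2 + 1, so 34^23 ≡ 24·47·43·34 ≡ 41 (mod 53)
y^r · r^s ≡ 38·41 = 1558 ≡ 21 (mod 53)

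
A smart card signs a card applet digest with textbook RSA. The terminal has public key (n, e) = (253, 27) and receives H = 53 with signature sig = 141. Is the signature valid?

invalid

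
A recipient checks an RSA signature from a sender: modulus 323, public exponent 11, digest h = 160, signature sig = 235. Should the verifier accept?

sig^2 ≡ 235^2 = 55225 ≡ 315
sig^4 ≡ 315^2 = 99225 ≡ 64
sig^8 ≡ 64^2 = 4096 ≡ 220
11 = 8 + 2 + 1, so sig^11 ≡ 220·315·235 ≡ 163 (mod 323)
sig^11 mod 323 = 163, but h = 160.

reject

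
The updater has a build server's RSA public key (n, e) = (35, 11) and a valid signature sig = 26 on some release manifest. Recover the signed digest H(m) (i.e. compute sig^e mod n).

sig^2 ≡ 26^2 = 676 ≡ 11
sig^4 ≡ 11^2 = 121 ≡ 16
sig^8 ≡ 16^2 = 256 ≡ 11
11 = 8 + 2 + 1, so sig^11 ≡ 11·11·26 ≡ 31 (mod 35)

31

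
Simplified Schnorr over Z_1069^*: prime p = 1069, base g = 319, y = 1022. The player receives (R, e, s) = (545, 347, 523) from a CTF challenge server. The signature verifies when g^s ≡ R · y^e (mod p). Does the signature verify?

g^s mod p:
319^2 = 101761 ≡ 206
319^4 ≡ 206^2 = 42436 ≡ 745
319^8 ≡ 745^2 = 555025 ≡ 214
319^16 ≡ 214^2 = 45796 ≡ 898
319^32 ≡ 898^2 = 806404 ≡ 378
319^64 ≡ 378^2 = 142884 ≡ 707
319^128 ≡ 707^2 = 499849 ≡ 626
319^256 ≡ 626^2 = 391876 ≡ 622
319^512 ≡ 622^2 = 386884 ≡ 975
523 = 512 + 8 + 2 + 1, so 319^523 ≡ 975·214·206·319 ≡ 127 (mod 1069)
R · y^e mod p:
1022^2 = 1044484 ≡ 71
1022^4 ≡ 71^2 = 5041 ≡ 765
1022^8 ≡ 765^2 = 585225 ≡ 482
1022^16 ≡ 482^2 = 232324 ≡ 351
1022^32 ≡ 351^2 = 123201 ≡ 266
1022^64 ≡ 266^2 = 70756 ≡ 202
1022^128 ≡ 202^2 = 40804 ≡ 182
1022^256 ≡ 182^2 = 33124 ≡ 1054
347 = 256 + 64 + 16 + 8 + 2 + 1, so 1022^347 ≡ 1054·202·351·482·71·1022 ≡ 63 (mod 1069)
545·63 = 34335 ≡ 127 (mod 1069)
127 ≡ 127 (mod 1069); signature holds.

verifies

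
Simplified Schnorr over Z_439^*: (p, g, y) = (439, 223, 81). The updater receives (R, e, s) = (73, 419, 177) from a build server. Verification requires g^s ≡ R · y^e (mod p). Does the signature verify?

verifies

g^s mod p:
223^177 mod 439 = 355
R · y^e mod p:
81^419 mod 439 = 65
73·65 = 4745 ≡ 355 (mod 439)
355 ≡ 355 (mod 439); signature holds.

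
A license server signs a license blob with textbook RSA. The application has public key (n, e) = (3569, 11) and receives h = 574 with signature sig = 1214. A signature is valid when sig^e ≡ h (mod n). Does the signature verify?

verifies

Squares mod 3569: sig^1≡1214, sig^2≡3368, sig^4≡1142, sig^8≡1479
11 = 8 + 2 + 1, so sig^11 ≡ 1479·3368·1214 ≡ 574 (mod 3569)
Since 574 equals the digest 574, verification succeeds.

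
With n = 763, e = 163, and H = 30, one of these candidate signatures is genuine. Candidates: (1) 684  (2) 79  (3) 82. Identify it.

Candidate 1: Squares mod 763: 684^1≡684, 684^2≡137, 684^4≡457, 684^8≡550, 684^16≡352, 684^32≡298, 684^64≡296, 684^128≡634; 163 = 128 + 32 + 2 + 1, so 684^163 ≡ 634·298·137·684 ≡ 733 (mod 763)
Candidate 2: Squares mod 763: 79^1≡79, 79^2≡137, 79^4≡457, 79^8≡550, 79^16≡352, 79^32≡298, 79^64≡296, 79^128≡634; 163 = 128 + 32 + 2 + 1, so 79^163 ≡ 634·298·137·79 ≡ 30 (mod 763)
  → matches H = 30
Candidate 3: Squares mod 763: 82^1≡82, 82^2≡620, 82^4≡611, 82^8≡214, 82^16≡16, 82^32≡256, 82^64≡681, 82^128≡620; 163 = 128 + 32 + 2 + 1, so 82^163 ≡ 620·256·620·82 ≡ 82 (mod 763)

2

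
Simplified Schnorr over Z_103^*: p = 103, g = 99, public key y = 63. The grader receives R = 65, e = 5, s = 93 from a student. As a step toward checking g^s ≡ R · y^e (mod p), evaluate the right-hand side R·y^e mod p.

80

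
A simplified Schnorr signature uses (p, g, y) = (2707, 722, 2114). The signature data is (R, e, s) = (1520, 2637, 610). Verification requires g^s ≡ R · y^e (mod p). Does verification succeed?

fails

g^s mod p:
722^2 = 521284 ≡ 1540
722^4 ≡ 1540^2 = 2371600 ≡ 268
722^8 ≡ 268^2 = 71824 ≡ 1442
722^16 ≡ 1442^2 = 2079364 ≡ 388
722^32 ≡ 388^2 = 150544 ≡ 1659
722^64 ≡ 1659^2 = 2752281 ≡ 1969
722^128 ≡ 1969^2 = 3876961 ≡ 537
722^256 ≡ 537^2 = 288369 ≡ 1427
722^512 ≡ 1427^2 = 2036329 ≡ 665
610 = 512 + 64 + 32 + 2, so 722^610 ≡ 665·1969·1659·1540 ≡ 1510 (mod 2707)
R · y^e mod p:
2114^2 = 4468996 ≡ 2446
2114^4 ≡ 2446^2 = 5982916 ≡ 446
2114^8 ≡ 446^2 = 198916 ≡ 1305
2114^16 ≡ 1305^2 = 1703025 ≡ 322
2114^32 ≡ 322^2 = 103684 ≡ 818
2114^64 ≡ 818^2 = 669124 ≡ 495
2114^128 ≡ 495^2 = 245025 ≡ 1395
2114^256 ≡ 1395^2 = 1946025 ≡ 2399
2114^512 ≡ 2399^2 = 5755201 ≡ 119
2114^1024 ≡ 119^2 = 14161 ≡ 626
2114^2048 ≡ 626^2 = 391876 ≡ 2068
2637 = 2048 + 512 + 64 + 8 + 4 + 1, so 2114^2637 ≡ 2068·119·495·1305·446·2114 ≡ 1806 (mod 2707)
1520·1806 = 2745120 ≡ 222 (mod 2707)
1510 ≠ 222; the check fails.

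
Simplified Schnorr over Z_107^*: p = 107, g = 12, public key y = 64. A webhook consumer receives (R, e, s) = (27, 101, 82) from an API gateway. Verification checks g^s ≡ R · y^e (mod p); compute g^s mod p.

12^2 = 144 ≡ 37
12^4 ≡ 37^2 = 1369 ≡ 85
12^8 ≡ 85^2 = 7225 ≡ 56
12^16 ≡ 56^2 = 3136 ≡ 33
12^32 ≡ 33^2 = 1089 ≡ 19
12^64 ≡ 19^2 = 361 ≡ 40
82 = 64 + 16 + 2, so 12^82 ≡ 40·33·37 ≡ 48 (mod 107)

48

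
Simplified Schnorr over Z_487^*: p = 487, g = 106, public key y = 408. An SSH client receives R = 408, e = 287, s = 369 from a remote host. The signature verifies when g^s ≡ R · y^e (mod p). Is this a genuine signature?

forged

g^s mod p:
106^2 = 11236 ≡ 35
106^4 ≡ 35^2 = 1225 ≡ 251
106^8 ≡ 251^2 = 63001 ≡ 178
106^16 ≡ 178^2 = 31684 ≡ 29
106^32 ≡ 29^2 = 841 ≡ 354
106^64 ≡ 354^2 = 125316 ≡ 157
106^128 ≡ 157^2 = 24649 ≡ 299
106^256 ≡ 299^2 = 89401 ≡ 280
369 = 256 + 64 + 32 + 16 + 1, so 106^369 ≡ 280·157·354·29·106 ≡ 259 (mod 487)
R · y^e mod p:
408^2 = 166464 ≡ 397
408^4 ≡ 397^2 = 157609 ≡ 308
408^8 ≡ 308^2 = 94864 ≡ 386
408^16 ≡ 386^2 = 148996 ≡ 461
408^32 ≡ 461^2 = 212521 ≡ 189
408^64 ≡ 189^2 = 35721 ≡ 170
408^128 ≡ 170^2 = 28900 ≡ 167
408^256 ≡ 167^2 = 27889 ≡ 130
287 = 256 + 16 + 8 + 4 + 2 + 1, so 408^287 ≡ 130·461·386·308·397·408 ≡ 139 (mod 487)
408·139 = 56712 ≡ 220 (mod 487)
259 ≠ 220; the check fails.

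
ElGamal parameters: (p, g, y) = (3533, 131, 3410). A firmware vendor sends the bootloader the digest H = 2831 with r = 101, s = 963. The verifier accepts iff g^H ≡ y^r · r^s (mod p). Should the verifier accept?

accept

Left side g^H mod p:
131^2 = 17161 ≡ 3029
131^4 ≡ 3029^2 = 9174841 ≡ 3173
131^8 ≡ 3173^2 = 10067929 ≡ 2412
131^16 ≡ 2412^2 = 5817744 ≡ 2426
131^32 ≡ 2426^2 = 5885476 ≡ 3031
131^64 ≡ 3031^2 = 9186961 ≡ 1161
131^128 ≡ 1161^2 = 1347921 ≡ 1848
131^256 ≡ 1848^2 = 3415104 ≡ 2226
131^512 ≡ 2226^2 = 4955076 ≡ 1810
131^1024 ≡ 1810^2 = 3276100 ≡ 1009
131^2048 ≡ 1009^2 = 1018081 ≡ 577
2831 = 2048 + 512 + 256 + 8 + 4 + 2 + 1, so 131^2831 ≡ 577·1810·2226·2412·3173·3029·131 ≡ 1353 (mod 3533)
Right side y^r · r^s mod p:
3410^2 = 11628100 ≡ 997
3410^4 ≡ 997^2 = 994009 ≡ 1236
3410^8 ≡ 1236^2 = 1527696 ≡ 1440
3410^16 ≡ 1440^2 = 2073600 ≡ 3262
3410^32 ≡ 3262^2 = 10640644 ≡ 2781
3410^64 ≡ 2781^2 = 7733961 ≡ 224
101 = 64 + 32 + 4 + 1, so 3410^101 ≡ 224·2781·1236·3410 ≡ 3364 (mod 3533)
101^2 = 10201 ≡ 3135
101^4 ≡ 3135^2 = 9828225 ≡ 2952
101^8 ≡ 2952^2 = 8714304 ≡ 1926
101^16 ≡ 1926^2 = 3709476 ≡ 3359
101^32 ≡ 3359^2 = 11282881 ≡ 2012
101^64 ≡ 2012^2 = 4048144 ≡ 2859
101^128 ≡ 2859^2 = 8173881 ≡ 2052
101^256 ≡ 2052^2 = 4210704 ≡ 2901
101^512 ≡ 2901^2 = 8415801 ≡ 195
963 = 512 + 256 + 128 + 64 + 2 + 1, so 101^963 ≡ 195·2901·2052·2859·3135·101 ≡ 1978 (mod 3533)
3364·1978 = 6653992 ≡ 1353 (mod 3533)
1353 ≡ 1353 (mod 3533), so the signature is genuine.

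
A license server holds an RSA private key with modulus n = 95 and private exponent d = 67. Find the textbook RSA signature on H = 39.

39

H^2 ≡ 39^2 = 1521 ≡ 1
H^4 ≡ 1^2 = 1
H^8 ≡ 1^2 = 1
H^16 ≡ 1^2 = 1
H^32 ≡ 1^2 = 1
H^64 ≡ 1^2 = 1
67 = 64 + 2 + 1, so H^67 ≡ 1·1·39 ≡ 39 (mod 95)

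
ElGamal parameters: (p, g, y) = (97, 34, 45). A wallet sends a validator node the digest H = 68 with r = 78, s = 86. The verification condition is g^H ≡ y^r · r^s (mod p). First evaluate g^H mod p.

64

34^2 = 1156 ≡ 89
34^4 ≡ 89^2 = 7921 ≡ 64
34^8 ≡ 64^2 = 4096 ≡ 22
34^16 ≡ 22^2 = 484 ≡ 96
34^32 ≡ 96^2 = 9216 ≡ 1
34^64 ≡ 1^2 = 1
68 = 64 + 4, so 34^68 ≡ 1·64 ≡ 64 (mod 97)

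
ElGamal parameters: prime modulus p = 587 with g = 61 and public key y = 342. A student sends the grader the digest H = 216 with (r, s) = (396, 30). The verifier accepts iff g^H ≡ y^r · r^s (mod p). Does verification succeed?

Left side g^H mod p:
61^2 = 3721 ≡ 199
61^4 ≡ 199^2 = 39601 ≡ 272
61^8 ≡ 272^2 = 73984 ≡ 22
61^16 ≡ 22^2 = 484
61^32 ≡ 484^2 = 234256 ≡ 43
61^64 ≡ 43^2 = 1849 ≡ 88
61^128 ≡ 88^2 = 7744 ≡ 113
216 = 128 + 64 + 16 + 8, so 61^216 ≡ 113·88·484·22 ≡ 65 (mod 587)
Right side y^r · r^s mod p:
342^2 = 116964 ≡ 151
342^4 ≡ 151^2 = 22801 ≡ 495
342^8 ≡ 495^2 = 245025 ≡ 246
342^16 ≡ 246^2 = 60516 ≡ 55
342^32 ≡ 55^2 = 3025 ≡ 90
342^64 ≡ 90^2 = 8100 ≡ 469
342^128 ≡ 469^2 = 219961 ≡ 423
342^256 ≡ 423^2 = 178929 ≡ 481
396 = 256 + 128 + 8 + 4, so 342^396 ≡ 481·423·246·495 ≡ 301 (mod 587)
396^2 = 156816 ≡ 87
396^4 ≡ 87^2 = 7569 ≡ 525
396^8 ≡ 525^2 = 275625 ≡ 322
396^16 ≡ 322^2 = 103684 ≡ 372
30 = 16 + 8 + 4 + 2, so 396^30 ≡ 372·322·525·87 ≡ 113 (mod 587)
301·113 = 34013 ≡ 554 (mod 587)
65 ≠ 554, so verification fails.

fails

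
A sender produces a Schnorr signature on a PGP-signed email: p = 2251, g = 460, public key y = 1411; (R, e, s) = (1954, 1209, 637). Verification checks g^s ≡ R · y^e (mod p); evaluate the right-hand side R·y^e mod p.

1411^2 = 1990921 ≡ 1037
1411^4 ≡ 1037^2 = 1075369 ≡ 1642
1411^8 ≡ 1642^2 = 2696164 ≡ 1717
1411^16 ≡ 1717^2 = 2948089 ≡ 1530
1411^32 ≡ 1530^2 = 2340900 ≡ 2111
1411^64 ≡ 2111^2 = 4456321 ≡ 1592
1411^128 ≡ 1592^2 = 2534464 ≡ 2089
1411^256 ≡ 2089^2 = 4363921 ≡ 1483
1411^512 ≡ 1483^2 = 2199289 ≡ 62
1411^1024 ≡ 62^2 = 3844 ≡ 1593
1209 = 1024 + 128 + 32 + 16 + 8 + 1, so 1411^1209 ≡ 1593·2089·2111·1530·1717·1411 ≡ 1897 (mod 2251)
R · y^e ≡ 1954·1897 = 3706738 ≡ 1592 (mod 2251)

1592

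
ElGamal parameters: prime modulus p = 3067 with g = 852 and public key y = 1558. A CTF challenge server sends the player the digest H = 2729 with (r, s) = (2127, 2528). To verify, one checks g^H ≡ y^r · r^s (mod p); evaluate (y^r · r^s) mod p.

Squares mod 3067: 1558^1≡1558, 1558^2≡1367, 1558^4≡886, 1558^8≡2911, 1558^16≡2867, 1558^32≡129, 1558^64≡1306, 1558^128≡384, 1558^256≡240, 1558^512≡2394, 1558^1024≡2080, 1558^2048≡1930
2127 = 2048 + 64 + 8 + 4 + 2 + 1, so 1558^2127 ≡ 1930·1306·2911·886·1367·1558 ≡ 2906 (mod 3067)
Squares mod 3067: 2127^1≡2127, 2127^2≡304, 2127^4≡406, 2127^8≡2285, 2127^16≡1191, 2127^32≡1527, 2127^64≡809, 2127^128≡1210, 2127^256≡1141, 2127^512≡1473, 2127^1024≡1360, 2127^2048≡199
2528 = 2048 + 256 + 128 + 64 + 32, so 2127^2528 ≡ 199·1141·1210·809·1527 ≡ 2560 (mod 3067)
y^r · r^s ≡ 2906·2560 = 7439360 ≡ 1885 (mod 3067)

1885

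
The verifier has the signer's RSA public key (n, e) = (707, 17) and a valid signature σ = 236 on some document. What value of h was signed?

444

Squares mod 707: σ^1≡236, σ^2≡550, σ^4≡611, σ^8≡25, σ^16≡625
17 = 16 + 1, so σ^17 ≡ 625·236 ≡ 444 (mod 707)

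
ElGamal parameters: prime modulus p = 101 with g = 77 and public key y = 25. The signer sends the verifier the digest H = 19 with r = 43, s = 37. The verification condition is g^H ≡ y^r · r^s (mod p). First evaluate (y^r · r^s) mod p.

49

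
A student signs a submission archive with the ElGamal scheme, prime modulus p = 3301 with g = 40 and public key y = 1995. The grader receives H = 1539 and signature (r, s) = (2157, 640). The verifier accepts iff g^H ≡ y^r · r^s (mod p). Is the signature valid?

invalid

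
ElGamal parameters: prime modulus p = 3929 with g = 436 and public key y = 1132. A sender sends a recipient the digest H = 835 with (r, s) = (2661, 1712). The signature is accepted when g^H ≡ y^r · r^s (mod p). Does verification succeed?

fails

Left side g^H mod p:
436^2 = 190096 ≡ 1504
436^4 ≡ 1504^2 = 2262016 ≡ 2841
436^8 ≡ 2841^2 = 8071281 ≡ 1115
436^16 ≡ 1115^2 = 1243225 ≡ 1661
436^32 ≡ 1661^2 = 2758921 ≡ 763
436^64 ≡ 763^2 = 582169 ≡ 677
436^128 ≡ 677^2 = 458329 ≡ 2565
436^256 ≡ 2565^2 = 6579225 ≡ 2079
436^512 ≡ 2079^2 = 4322241 ≡ 341
835 = 512 + 256 + 64 + 2 + 1, so 436^835 ≡ 341·2079·677·1504·436 ≡ 3499 (mod 3929)
Right side y^r · r^s mod p:
1132^2 = 1281424 ≡ 570
1132^4 ≡ 570^2 = 324900 ≡ 2722
1132^8 ≡ 2722^2 = 7409284 ≡ 3119
1132^16 ≡ 3119^2 = 9728161 ≡ 3886
1132^32 ≡ 3886^2 = 15100996 ≡ 1849
1132^64 ≡ 1849^2 = 3418801 ≡ 571
1132^128 ≡ 571^2 = 326041 ≡ 3863
1132^256 ≡ 3863^2 = 14922769 ≡ 427
1132^512 ≡ 427^2 = 182329 ≡ 1595
1132^1024 ≡ 1595^2 = 2544025 ≡ 1962
1132^2048 ≡ 1962^2 = 3849444 ≡ 2953
2661 = 2048 + 512 + 64 + 32 + 4 + 1, so 1132^2661 ≡ 2953·1595·571·1849·2722·1132 ≡ 72 (mod 3929)
2661^2 = 7080921 ≡ 863
2661^4 ≡ 863^2 = 744769 ≡ 2188
2661^8 ≡ 2188^2 = 4787344 ≡ 1822
2661^16 ≡ 1822^2 = 3319684 ≡ 3608
2661^32 ≡ 3608^2 = 13017664 ≡ 887
2661^64 ≡ 887^2 = 786769 ≡ 969
2661^128 ≡ 969^2 = 938961 ≡ 3859
2661^256 ≡ 3859^2 = 14891881 ≡ 971
2661^512 ≡ 971^2 = 942841 ≡ 3810
2661^1024 ≡ 3810^2 = 14516100 ≡ 2374
1712 = 1024 + 512 + 128 + 32 + 16, so 2661^1712 ≡ 2374·3810·3859·887·3608 ≡ 3425 (mod 3929)
72·3425 = 246600 ≡ 3002 (mod 3929)
3499 ≠ 3002, so verification fails.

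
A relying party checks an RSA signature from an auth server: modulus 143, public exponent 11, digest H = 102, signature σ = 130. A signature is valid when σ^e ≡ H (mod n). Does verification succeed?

fails

Squares mod 143: σ^1≡130, σ^2≡26, σ^4≡104, σ^8≡91
11 = 8 + 2 + 1, so σ^11 ≡ 91·26·130 ≡ 130 (mod 143)
The recovered value 130 does not match the digest 102.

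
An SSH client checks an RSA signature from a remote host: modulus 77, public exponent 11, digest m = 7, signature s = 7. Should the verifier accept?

Squares mod 77: s^1≡7, s^2≡49, s^4≡14, s^8≡42
11 = 8 + 2 + 1, so s^11 ≡ 42·49·7 ≡ 7 (mod 77)
7 = m, so the signature checks out.

accept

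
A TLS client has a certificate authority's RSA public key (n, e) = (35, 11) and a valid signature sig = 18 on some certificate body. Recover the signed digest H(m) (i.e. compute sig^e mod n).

2

Squares mod 35: sig^1≡18, sig^2≡9, sig^4≡11, sig^8≡16
11 = 8 + 2 + 1, so sig^11 ≡ 16·9·18 ≡ 2 (mod 35)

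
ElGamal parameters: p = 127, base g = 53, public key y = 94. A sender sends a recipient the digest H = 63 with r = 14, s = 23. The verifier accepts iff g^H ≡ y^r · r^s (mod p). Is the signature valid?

Left side g^H mod p:
53^63 mod 127 = 126
Right side y^r · r^s mod p:
94^14 mod 127 = 19
14^23 mod 127 = 86
19·86 = 1634 ≡ 110 (mod 127)
126 ≠ 110, so verification fails.

invalid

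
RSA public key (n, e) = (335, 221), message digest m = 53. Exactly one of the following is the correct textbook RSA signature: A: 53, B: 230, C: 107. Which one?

Candidate A: Squares mod 335: 53^1≡53, 53^2≡129, 53^4≡226, 53^8≡156, 53^16≡216, 53^32≡91, 53^64≡241, 53^128≡126; 221 = 128 + 64 + 16 + 8 + 4 + 1, so 53^221 ≡ 126·241·216·156·226·53 ≡ 53 (mod 335)
  → matches m = 53
Candidate B: Squares mod 335: 230^1≡230, 230^2≡305, 230^4≡230, 230^8≡305, 230^16≡230, 230^32≡305, 230^64≡230, 230^128≡305; 221 = 128 + 64 + 16 + 8 + 4 + 1, so 230^221 ≡ 305·230·230·305·230·230 ≡ 305 (mod 335)
Candidate C: Squares mod 335: 107^1≡107, 107^2≡59, 107^4≡131, 107^8≡76, 107^16≡81, 107^32≡196, 107^64≡226, 107^128≡156; 221 = 128 + 64 + 16 + 8 + 4 + 1, so 107^221 ≡ 156·226·81·76·131·107 ≡ 107 (mod 335)

A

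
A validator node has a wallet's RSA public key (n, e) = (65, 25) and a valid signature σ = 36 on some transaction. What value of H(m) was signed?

36

σ^2 ≡ 36^2 = 1296 ≡ 61
σ^4 ≡ 61^2 = 3721 ≡ 16
σ^8 ≡ 16^2 = 256 ≡ 61
σ^16 ≡ 61^2 = 3721 ≡ 16
25 = 16 + 8 + 1, so σ^25 ≡ 16·61·36 ≡ 36 (mod 65)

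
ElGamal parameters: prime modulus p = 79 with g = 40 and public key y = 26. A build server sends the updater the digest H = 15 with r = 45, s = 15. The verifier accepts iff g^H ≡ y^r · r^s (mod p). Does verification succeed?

Left side g^H mod p:
40^15 mod 79 = 65
Right side y^r · r^s mod p:
26^45 mod 79 = 22
45^15 mod 79 = 64
22·64 = 1408 ≡ 65 (mod 79)
65 ≡ 65 (mod 79), so the signature is genuine.

passes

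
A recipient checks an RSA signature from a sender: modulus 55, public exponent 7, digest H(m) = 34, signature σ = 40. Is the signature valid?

σ^2 ≡ 40^2 = 1600 ≡ 5
σ^4 ≡ 5^2 = 25
7 = 4 + 2 + 1, so σ^7 ≡ 25·5·40 ≡ 50 (mod 55)
σ^7 mod 55 = 50, but H(m) = 34.

invalid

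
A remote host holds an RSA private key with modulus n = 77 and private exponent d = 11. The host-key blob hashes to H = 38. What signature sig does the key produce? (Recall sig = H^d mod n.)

5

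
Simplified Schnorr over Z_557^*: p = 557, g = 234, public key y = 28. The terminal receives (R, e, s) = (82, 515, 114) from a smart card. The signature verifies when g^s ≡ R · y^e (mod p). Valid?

g^s mod p:
234^2 = 54756 ≡ 170
234^4 ≡ 170^2 = 28900 ≡ 493
234^8 ≡ 493^2 = 243049 ≡ 197
234^16 ≡ 197^2 = 38809 ≡ 376
234^32 ≡ 376^2 = 141376 ≡ 455
234^64 ≡ 455^2 = 207025 ≡ 378
114 = 64 + 32 + 16 + 2, so 234^114 ≡ 378·455·376·170 ≡ 452 (mod 557)
R · y^e mod p:
28^2 = 784 ≡ 227
28^4 ≡ 227^2 = 51529 ≡ 285
28^8 ≡ 285^2 = 81225 ≡ 460
28^16 ≡ 460^2 = 211600 ≡ 497
28^32 ≡ 497^2 = 247009 ≡ 258
28^64 ≡ 258^2 = 66564 ≡ 281
28^128 ≡ 281^2 = 78961 ≡ 424
28^256 ≡ 424^2 = 179776 ≡ 422
28^512 ≡ 422^2 = 178084 ≡ 401
515 = 512 + 2 + 1, so 28^515 ≡ 401·227·28 ≡ 481 (mod 557)
82·481 = 39442 ≡ 452 (mod 557)
452 ≡ 452 (mod 557); signature holds.

yes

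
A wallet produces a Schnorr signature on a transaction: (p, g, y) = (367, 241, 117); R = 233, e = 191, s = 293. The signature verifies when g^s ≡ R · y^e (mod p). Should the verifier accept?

g^s mod p:
241^293 mod 367 = 301
R · y^e mod p:
117^191 mod 367 = 121
233·121 = 28193 ≡ 301 (mod 367)
301 ≡ 301 (mod 367); signature holds.

accept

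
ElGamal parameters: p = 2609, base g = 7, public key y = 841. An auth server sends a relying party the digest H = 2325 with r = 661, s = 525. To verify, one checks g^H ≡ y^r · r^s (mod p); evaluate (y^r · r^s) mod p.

1705

841^2 = 707281 ≡ 242
841^4 ≡ 242^2 = 58564 ≡ 1166
841^8 ≡ 1166^2 = 1359556 ≡ 267
841^16 ≡ 267^2 = 71289 ≡ 846
841^32 ≡ 846^2 = 715716 ≡ 850
841^64 ≡ 850^2 = 722500 ≡ 2416
841^128 ≡ 2416^2 = 5837056 ≡ 723
841^256 ≡ 723^2 = 522729 ≡ 929
841^512 ≡ 929^2 = 863041 ≡ 2071
661 = 512 + 128 + 16 + 4 + 1, so 841^661 ≡ 2071·723·846·1166·841 ≡ 173 (mod 2609)
661^2 = 436921 ≡ 1218
661^4 ≡ 1218^2 = 1483524 ≡ 1612
661^8 ≡ 1612^2 = 2598544 ≡ 2589
661^16 ≡ 2589^2 = 6702921 ≡ 400
661^32 ≡ 400^2 = 160000 ≡ 851
661^64 ≡ 851^2 = 724201 ≡ 1508
661^128 ≡ 1508^2 = 2274064 ≡ 1625
661^256 ≡ 1625^2 = 2640625 ≡ 317
661^512 ≡ 317^2 = 100489 ≡ 1347
525 = 512 + 8 + 4 + 1, so 661^525 ≡ 1347·2589·1612·661 ≡ 1714 (mod 2609)
y^r · r^s ≡ 173·1714 = 296522 ≡ 1705 (mod 2609)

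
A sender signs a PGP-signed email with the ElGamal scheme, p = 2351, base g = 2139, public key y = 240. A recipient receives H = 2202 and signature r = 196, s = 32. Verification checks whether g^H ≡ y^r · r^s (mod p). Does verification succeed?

passes

Left side g^H mod p:
2139^2 = 4575321 ≡ 275
2139^4 ≡ 275^2 = 75625 ≡ 393
2139^8 ≡ 393^2 = 154449 ≡ 1634
2139^16 ≡ 1634^2 = 2669956 ≡ 1571
2139^32 ≡ 1571^2 = 2468041 ≡ 1842
2139^64 ≡ 1842^2 = 3392964 ≡ 471
2139^128 ≡ 471^2 = 221841 ≡ 847
2139^256 ≡ 847^2 = 717409 ≡ 354
2139^512 ≡ 354^2 = 125316 ≡ 713
2139^1024 ≡ 713^2 = 508369 ≡ 553
2139^2048 ≡ 553^2 = 305809 ≡ 179
2202 = 2048 + 128 + 16 + 8 + 2, so 2139^2202 ≡ 179·847·1571·1634·275 ≡ 1714 (mod 2351)
Right side y^r · r^s mod p:
240^2 = 57600 ≡ 1176
240^4 ≡ 1176^2 = 1382976 ≡ 588
240^8 ≡ 588^2 = 345744 ≡ 147
240^16 ≡ 147^2 = 21609 ≡ 450
240^32 ≡ 450^2 = 202500 ≡ 314
240^64 ≡ 314^2 = 98596 ≡ 2205
240^128 ≡ 2205^2 = 4862025 ≡ 157
196 = 128 + 64 + 4, so 240^196 ≡ 157·2205·588 ≡ 147 (mod 2351)
196^2 = 38416 ≡ 800
196^4 ≡ 800^2 = 640000 ≡ 528
196^8 ≡ 528^2 = 278784 ≡ 1366
196^16 ≡ 1366^2 = 1865956 ≡ 1613
196^32 ≡ 1613^2 = 2601769 ≡ 1563
147·1563 = 229761 ≡ 1714 (mod 2351)
1714 ≡ 1714 (mod 2351), so the signature is genuine.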